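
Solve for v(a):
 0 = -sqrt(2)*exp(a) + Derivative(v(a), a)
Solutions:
 v(a) = C1 + sqrt(2)*exp(a)


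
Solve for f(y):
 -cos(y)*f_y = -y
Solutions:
 f(y) = C1 + Integral(y/cos(y), y)


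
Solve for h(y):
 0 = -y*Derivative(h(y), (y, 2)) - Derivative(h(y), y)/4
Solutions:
 h(y) = C1 + C2*y^(3/4)


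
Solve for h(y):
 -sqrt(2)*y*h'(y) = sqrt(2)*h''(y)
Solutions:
 h(y) = C1 + C2*erf(sqrt(2)*y/2)


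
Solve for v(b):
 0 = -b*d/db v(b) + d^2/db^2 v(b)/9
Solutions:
 v(b) = C1 + C2*erfi(3*sqrt(2)*b/2)


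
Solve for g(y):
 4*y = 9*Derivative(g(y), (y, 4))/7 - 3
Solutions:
 g(y) = C1 + C2*y + C3*y^2 + C4*y^3 + 7*y^5/270 + 7*y^4/72


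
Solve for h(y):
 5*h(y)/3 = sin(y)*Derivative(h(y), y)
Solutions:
 h(y) = C1*(cos(y) - 1)^(5/6)/(cos(y) + 1)^(5/6)


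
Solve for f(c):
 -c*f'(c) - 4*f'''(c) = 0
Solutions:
 f(c) = C1 + Integral(C2*airyai(-2^(1/3)*c/2) + C3*airybi(-2^(1/3)*c/2), c)


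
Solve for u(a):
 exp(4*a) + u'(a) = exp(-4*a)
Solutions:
 u(a) = C1 - cosh(4*a)/2


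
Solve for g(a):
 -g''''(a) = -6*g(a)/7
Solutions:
 g(a) = C1*exp(-6^(1/4)*7^(3/4)*a/7) + C2*exp(6^(1/4)*7^(3/4)*a/7) + C3*sin(6^(1/4)*7^(3/4)*a/7) + C4*cos(6^(1/4)*7^(3/4)*a/7)


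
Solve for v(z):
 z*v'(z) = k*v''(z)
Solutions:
 v(z) = C1 + C2*erf(sqrt(2)*z*sqrt(-1/k)/2)/sqrt(-1/k)


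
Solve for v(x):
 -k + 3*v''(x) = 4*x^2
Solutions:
 v(x) = C1 + C2*x + k*x^2/6 + x^4/9


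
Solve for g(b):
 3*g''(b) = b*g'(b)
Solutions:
 g(b) = C1 + C2*erfi(sqrt(6)*b/6)


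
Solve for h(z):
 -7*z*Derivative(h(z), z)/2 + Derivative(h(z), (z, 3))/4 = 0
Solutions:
 h(z) = C1 + Integral(C2*airyai(14^(1/3)*z) + C3*airybi(14^(1/3)*z), z)


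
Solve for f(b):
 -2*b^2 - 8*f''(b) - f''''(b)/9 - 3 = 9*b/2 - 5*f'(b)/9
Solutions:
 f(b) = C1 + C2*exp(2^(1/3)*b*(-2^(1/3)*(5 + 7*sqrt(1129))^(1/3)/4 + 12/(5 + 7*sqrt(1129))^(1/3)))*sin(2^(1/3)*sqrt(3)*b*(12/(5 + 7*sqrt(1129))^(1/3) + 2^(1/3)*(5 + 7*sqrt(1129))^(1/3)/4)) + C3*exp(2^(1/3)*b*(-2^(1/3)*(5 + 7*sqrt(1129))^(1/3)/4 + 12/(5 + 7*sqrt(1129))^(1/3)))*cos(2^(1/3)*sqrt(3)*b*(12/(5 + 7*sqrt(1129))^(1/3) + 2^(1/3)*(5 + 7*sqrt(1129))^(1/3)/4)) + C4*exp(2^(1/3)*b*(-24/(5 + 7*sqrt(1129))^(1/3) + 2^(1/3)*(5 + 7*sqrt(1129))^(1/3)/2)) + 6*b^3/5 + 5589*b^2/100 + 201879*b/125


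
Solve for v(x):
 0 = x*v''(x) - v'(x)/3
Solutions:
 v(x) = C1 + C2*x^(4/3)


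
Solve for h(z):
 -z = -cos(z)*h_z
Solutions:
 h(z) = C1 + Integral(z/cos(z), z)


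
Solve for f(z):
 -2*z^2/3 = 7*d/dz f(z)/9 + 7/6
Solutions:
 f(z) = C1 - 2*z^3/7 - 3*z/2


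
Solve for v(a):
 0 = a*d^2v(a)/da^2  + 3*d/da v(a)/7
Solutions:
 v(a) = C1 + C2*a^(4/7)


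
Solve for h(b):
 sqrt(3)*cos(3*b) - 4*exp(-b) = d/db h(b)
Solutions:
 h(b) = C1 + sqrt(3)*sin(3*b)/3 + 4*exp(-b)


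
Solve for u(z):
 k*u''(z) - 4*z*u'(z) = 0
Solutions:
 u(z) = C1 + C2*erf(sqrt(2)*z*sqrt(-1/k))/sqrt(-1/k)


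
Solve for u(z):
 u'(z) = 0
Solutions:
 u(z) = C1


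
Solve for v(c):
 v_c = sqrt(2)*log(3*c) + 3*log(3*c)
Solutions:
 v(c) = C1 + sqrt(2)*c*log(c) + 3*c*log(c) - 3*c - sqrt(2)*c + c*log(3^(sqrt(2) + 3))


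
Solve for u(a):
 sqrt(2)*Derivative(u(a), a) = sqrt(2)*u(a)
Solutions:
 u(a) = C1*exp(a)


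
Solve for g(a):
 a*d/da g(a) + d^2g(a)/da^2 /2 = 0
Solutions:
 g(a) = C1 + C2*erf(a)


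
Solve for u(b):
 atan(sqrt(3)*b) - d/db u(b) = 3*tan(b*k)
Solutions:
 u(b) = C1 + b*atan(sqrt(3)*b) - 3*Piecewise((-log(cos(b*k))/k, Ne(k, 0)), (0, True)) - sqrt(3)*log(3*b^2 + 1)/6


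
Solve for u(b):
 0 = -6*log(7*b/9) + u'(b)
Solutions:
 u(b) = C1 + 6*b*log(b) - 6*b + b*log(117649/531441)


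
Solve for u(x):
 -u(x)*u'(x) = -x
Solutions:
 u(x) = -sqrt(C1 + x^2)
 u(x) = sqrt(C1 + x^2)


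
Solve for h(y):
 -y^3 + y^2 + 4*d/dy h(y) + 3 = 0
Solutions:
 h(y) = C1 + y^4/16 - y^3/12 - 3*y/4


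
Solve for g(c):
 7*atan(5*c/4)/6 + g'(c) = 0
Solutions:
 g(c) = C1 - 7*c*atan(5*c/4)/6 + 7*log(25*c^2 + 16)/15


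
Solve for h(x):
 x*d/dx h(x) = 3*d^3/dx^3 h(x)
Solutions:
 h(x) = C1 + Integral(C2*airyai(3^(2/3)*x/3) + C3*airybi(3^(2/3)*x/3), x)


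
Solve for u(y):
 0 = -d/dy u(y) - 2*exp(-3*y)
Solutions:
 u(y) = C1 + 2*exp(-3*y)/3


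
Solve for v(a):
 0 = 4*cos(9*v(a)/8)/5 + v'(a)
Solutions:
 4*a/5 - 4*log(sin(9*v(a)/8) - 1)/9 + 4*log(sin(9*v(a)/8) + 1)/9 = C1


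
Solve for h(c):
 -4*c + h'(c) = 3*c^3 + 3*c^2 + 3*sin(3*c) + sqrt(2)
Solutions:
 h(c) = C1 + 3*c^4/4 + c^3 + 2*c^2 + sqrt(2)*c - cos(3*c)


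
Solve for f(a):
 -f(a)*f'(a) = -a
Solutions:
 f(a) = -sqrt(C1 + a^2)
 f(a) = sqrt(C1 + a^2)


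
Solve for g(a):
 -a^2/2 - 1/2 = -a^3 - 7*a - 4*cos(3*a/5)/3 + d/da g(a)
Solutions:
 g(a) = C1 + a^4/4 - a^3/6 + 7*a^2/2 - a/2 + 20*sin(3*a/5)/9


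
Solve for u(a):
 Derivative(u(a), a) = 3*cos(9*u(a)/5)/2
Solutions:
 -3*a/2 - 5*log(sin(9*u(a)/5) - 1)/18 + 5*log(sin(9*u(a)/5) + 1)/18 = C1


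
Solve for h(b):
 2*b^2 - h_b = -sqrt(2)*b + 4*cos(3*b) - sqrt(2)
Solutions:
 h(b) = C1 + 2*b^3/3 + sqrt(2)*b^2/2 + sqrt(2)*b - 4*sin(3*b)/3


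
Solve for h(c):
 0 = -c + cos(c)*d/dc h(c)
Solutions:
 h(c) = C1 + Integral(c/cos(c), c)


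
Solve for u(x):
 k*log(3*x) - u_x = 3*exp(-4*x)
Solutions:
 u(x) = C1 + k*x*log(x) + k*x*(-1 + log(3)) + 3*exp(-4*x)/4


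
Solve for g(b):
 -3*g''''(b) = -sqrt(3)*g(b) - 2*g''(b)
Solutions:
 g(b) = C1*exp(-sqrt(3)*b*sqrt(1 + sqrt(1 + 3*sqrt(3)))/3) + C2*exp(sqrt(3)*b*sqrt(1 + sqrt(1 + 3*sqrt(3)))/3) + C3*sin(sqrt(3)*b*sqrt(-1 + sqrt(1 + 3*sqrt(3)))/3) + C4*cosh(sqrt(3)*b*sqrt(1 - sqrt(1 + 3*sqrt(3)))/3)


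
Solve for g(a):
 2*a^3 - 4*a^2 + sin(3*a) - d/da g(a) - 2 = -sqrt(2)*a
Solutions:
 g(a) = C1 + a^4/2 - 4*a^3/3 + sqrt(2)*a^2/2 - 2*a - cos(3*a)/3


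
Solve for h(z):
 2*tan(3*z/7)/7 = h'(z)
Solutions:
 h(z) = C1 - 2*log(cos(3*z/7))/3


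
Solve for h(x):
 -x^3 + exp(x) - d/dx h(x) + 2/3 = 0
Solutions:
 h(x) = C1 - x^4/4 + 2*x/3 + exp(x)


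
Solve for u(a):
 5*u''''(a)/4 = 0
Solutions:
 u(a) = C1 + C2*a + C3*a^2 + C4*a^3


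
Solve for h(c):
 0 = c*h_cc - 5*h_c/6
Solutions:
 h(c) = C1 + C2*c^(11/6)


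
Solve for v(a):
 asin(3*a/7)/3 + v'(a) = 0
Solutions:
 v(a) = C1 - a*asin(3*a/7)/3 - sqrt(49 - 9*a^2)/9


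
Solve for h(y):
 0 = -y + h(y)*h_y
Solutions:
 h(y) = -sqrt(C1 + y^2)
 h(y) = sqrt(C1 + y^2)


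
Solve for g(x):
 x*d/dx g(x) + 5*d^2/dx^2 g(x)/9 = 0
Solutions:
 g(x) = C1 + C2*erf(3*sqrt(10)*x/10)


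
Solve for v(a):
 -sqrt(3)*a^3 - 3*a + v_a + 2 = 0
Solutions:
 v(a) = C1 + sqrt(3)*a^4/4 + 3*a^2/2 - 2*a


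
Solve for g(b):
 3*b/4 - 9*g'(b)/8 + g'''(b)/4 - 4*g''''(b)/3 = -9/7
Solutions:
 g(b) = C1 + C2*exp(b*((24*sqrt(5178) + 1727)^(-1/3) + 2 + (24*sqrt(5178) + 1727)^(1/3))/32)*sin(sqrt(3)*b*(-(24*sqrt(5178) + 1727)^(1/3) + (24*sqrt(5178) + 1727)^(-1/3))/32) + C3*exp(b*((24*sqrt(5178) + 1727)^(-1/3) + 2 + (24*sqrt(5178) + 1727)^(1/3))/32)*cos(sqrt(3)*b*(-(24*sqrt(5178) + 1727)^(1/3) + (24*sqrt(5178) + 1727)^(-1/3))/32) + C4*exp(b*(-(24*sqrt(5178) + 1727)^(1/3) - 1/(24*sqrt(5178) + 1727)^(1/3) + 1)/16) + b^2/3 + 8*b/7


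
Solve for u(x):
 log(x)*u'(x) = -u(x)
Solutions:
 u(x) = C1*exp(-li(x))


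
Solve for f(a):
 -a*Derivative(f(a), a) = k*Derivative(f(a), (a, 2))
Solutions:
 f(a) = C1 + C2*sqrt(k)*erf(sqrt(2)*a*sqrt(1/k)/2)


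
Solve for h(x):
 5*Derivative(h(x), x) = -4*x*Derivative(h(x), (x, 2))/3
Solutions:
 h(x) = C1 + C2/x^(11/4)


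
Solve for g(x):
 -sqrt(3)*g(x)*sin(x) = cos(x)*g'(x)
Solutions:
 g(x) = C1*cos(x)^(sqrt(3))


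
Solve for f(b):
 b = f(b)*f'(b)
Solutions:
 f(b) = -sqrt(C1 + b^2)
 f(b) = sqrt(C1 + b^2)


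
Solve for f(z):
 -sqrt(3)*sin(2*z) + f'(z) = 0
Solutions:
 f(z) = C1 - sqrt(3)*cos(2*z)/2


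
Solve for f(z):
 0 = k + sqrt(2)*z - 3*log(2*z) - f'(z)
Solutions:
 f(z) = C1 + k*z + sqrt(2)*z^2/2 - 3*z*log(z) - z*log(8) + 3*z


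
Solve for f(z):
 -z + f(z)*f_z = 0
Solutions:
 f(z) = -sqrt(C1 + z^2)
 f(z) = sqrt(C1 + z^2)


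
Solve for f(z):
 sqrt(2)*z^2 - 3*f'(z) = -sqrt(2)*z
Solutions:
 f(z) = C1 + sqrt(2)*z^3/9 + sqrt(2)*z^2/6


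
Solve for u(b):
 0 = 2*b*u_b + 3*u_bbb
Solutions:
 u(b) = C1 + Integral(C2*airyai(-2^(1/3)*3^(2/3)*b/3) + C3*airybi(-2^(1/3)*3^(2/3)*b/3), b)


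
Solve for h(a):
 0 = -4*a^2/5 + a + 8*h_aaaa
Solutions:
 h(a) = C1 + C2*a + C3*a^2 + C4*a^3 + a^6/3600 - a^5/960


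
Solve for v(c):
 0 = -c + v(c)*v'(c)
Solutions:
 v(c) = -sqrt(C1 + c^2)
 v(c) = sqrt(C1 + c^2)


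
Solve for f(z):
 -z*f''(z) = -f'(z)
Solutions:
 f(z) = C1 + C2*z^2


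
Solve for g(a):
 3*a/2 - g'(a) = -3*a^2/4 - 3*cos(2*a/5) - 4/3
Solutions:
 g(a) = C1 + a^3/4 + 3*a^2/4 + 4*a/3 + 15*sin(2*a/5)/2


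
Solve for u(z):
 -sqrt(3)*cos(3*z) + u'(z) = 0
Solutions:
 u(z) = C1 + sqrt(3)*sin(3*z)/3


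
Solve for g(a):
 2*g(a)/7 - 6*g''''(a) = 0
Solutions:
 g(a) = C1*exp(-21^(3/4)*a/21) + C2*exp(21^(3/4)*a/21) + C3*sin(21^(3/4)*a/21) + C4*cos(21^(3/4)*a/21)


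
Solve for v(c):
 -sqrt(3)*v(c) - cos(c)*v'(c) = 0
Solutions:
 v(c) = C1*(sin(c) - 1)^(sqrt(3)/2)/(sin(c) + 1)^(sqrt(3)/2)


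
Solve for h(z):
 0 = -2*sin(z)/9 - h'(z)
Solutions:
 h(z) = C1 + 2*cos(z)/9


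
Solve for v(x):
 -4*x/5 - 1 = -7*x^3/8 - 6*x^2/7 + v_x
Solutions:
 v(x) = C1 + 7*x^4/32 + 2*x^3/7 - 2*x^2/5 - x


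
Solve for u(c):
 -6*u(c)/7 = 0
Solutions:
 u(c) = 0


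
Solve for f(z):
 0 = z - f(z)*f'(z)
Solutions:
 f(z) = -sqrt(C1 + z^2)
 f(z) = sqrt(C1 + z^2)


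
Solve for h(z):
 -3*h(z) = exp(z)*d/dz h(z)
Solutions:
 h(z) = C1*exp(3*exp(-z))


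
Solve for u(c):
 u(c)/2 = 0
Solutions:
 u(c) = 0


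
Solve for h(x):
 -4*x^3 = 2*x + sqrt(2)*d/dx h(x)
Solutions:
 h(x) = C1 - sqrt(2)*x^4/2 - sqrt(2)*x^2/2


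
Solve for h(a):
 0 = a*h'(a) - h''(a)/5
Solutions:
 h(a) = C1 + C2*erfi(sqrt(10)*a/2)


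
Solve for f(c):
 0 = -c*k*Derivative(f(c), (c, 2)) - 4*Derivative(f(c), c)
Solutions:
 f(c) = C1 + c^(((re(k) - 4)*re(k) + im(k)^2)/(re(k)^2 + im(k)^2))*(C2*sin(4*log(c)*Abs(im(k))/(re(k)^2 + im(k)^2)) + C3*cos(4*log(c)*im(k)/(re(k)^2 + im(k)^2)))


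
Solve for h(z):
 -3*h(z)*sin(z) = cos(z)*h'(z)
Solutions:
 h(z) = C1*cos(z)^3


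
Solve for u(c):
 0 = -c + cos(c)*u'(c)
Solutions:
 u(c) = C1 + Integral(c/cos(c), c)


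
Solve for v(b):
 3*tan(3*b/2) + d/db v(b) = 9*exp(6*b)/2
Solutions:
 v(b) = C1 + 3*exp(6*b)/4 + 2*log(cos(3*b/2))


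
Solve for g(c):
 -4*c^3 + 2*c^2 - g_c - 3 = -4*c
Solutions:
 g(c) = C1 - c^4 + 2*c^3/3 + 2*c^2 - 3*c


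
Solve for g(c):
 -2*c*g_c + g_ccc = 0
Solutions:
 g(c) = C1 + Integral(C2*airyai(2^(1/3)*c) + C3*airybi(2^(1/3)*c), c)


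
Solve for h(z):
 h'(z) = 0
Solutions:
 h(z) = C1


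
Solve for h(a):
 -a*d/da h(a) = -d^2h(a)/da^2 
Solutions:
 h(a) = C1 + C2*erfi(sqrt(2)*a/2)


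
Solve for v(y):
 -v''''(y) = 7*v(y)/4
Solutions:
 v(y) = (C1*sin(7^(1/4)*y/2) + C2*cos(7^(1/4)*y/2))*exp(-7^(1/4)*y/2) + (C3*sin(7^(1/4)*y/2) + C4*cos(7^(1/4)*y/2))*exp(7^(1/4)*y/2)


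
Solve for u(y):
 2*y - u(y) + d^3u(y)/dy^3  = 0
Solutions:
 u(y) = C3*exp(y) + 2*y + (C1*sin(sqrt(3)*y/2) + C2*cos(sqrt(3)*y/2))*exp(-y/2)


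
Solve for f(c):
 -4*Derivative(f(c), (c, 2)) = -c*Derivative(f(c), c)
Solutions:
 f(c) = C1 + C2*erfi(sqrt(2)*c/4)


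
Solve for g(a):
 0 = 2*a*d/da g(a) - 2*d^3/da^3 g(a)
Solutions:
 g(a) = C1 + Integral(C2*airyai(a) + C3*airybi(a), a)


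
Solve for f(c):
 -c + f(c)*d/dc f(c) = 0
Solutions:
 f(c) = -sqrt(C1 + c^2)
 f(c) = sqrt(C1 + c^2)


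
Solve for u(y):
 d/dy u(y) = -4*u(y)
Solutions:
 u(y) = C1*exp(-4*y)


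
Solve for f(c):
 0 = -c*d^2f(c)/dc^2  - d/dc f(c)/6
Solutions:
 f(c) = C1 + C2*c^(5/6)


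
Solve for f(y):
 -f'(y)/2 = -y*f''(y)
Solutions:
 f(y) = C1 + C2*y^(3/2)


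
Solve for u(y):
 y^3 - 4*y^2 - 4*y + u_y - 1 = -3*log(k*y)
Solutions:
 u(y) = C1 - y^4/4 + 4*y^3/3 + 2*y^2 - 3*y*log(k*y) + 4*y


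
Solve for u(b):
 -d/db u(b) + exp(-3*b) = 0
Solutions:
 u(b) = C1 - exp(-3*b)/3


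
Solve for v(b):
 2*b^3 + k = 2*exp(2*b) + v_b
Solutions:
 v(b) = C1 + b^4/2 + b*k - exp(2*b)


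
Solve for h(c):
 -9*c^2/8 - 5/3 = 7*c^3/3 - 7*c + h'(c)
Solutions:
 h(c) = C1 - 7*c^4/12 - 3*c^3/8 + 7*c^2/2 - 5*c/3


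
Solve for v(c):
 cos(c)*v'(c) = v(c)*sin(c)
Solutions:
 v(c) = C1/cos(c)


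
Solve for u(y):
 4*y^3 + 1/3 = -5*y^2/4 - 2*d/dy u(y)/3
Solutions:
 u(y) = C1 - 3*y^4/2 - 5*y^3/8 - y/2


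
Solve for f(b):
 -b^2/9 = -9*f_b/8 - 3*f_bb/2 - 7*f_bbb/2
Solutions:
 f(b) = C1 + 8*b^3/243 - 32*b^2/243 - 64*b/243 + (C2*sin(3*sqrt(6)*b/14) + C3*cos(3*sqrt(6)*b/14))*exp(-3*b/14)


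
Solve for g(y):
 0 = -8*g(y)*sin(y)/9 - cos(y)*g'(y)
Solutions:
 g(y) = C1*cos(y)^(8/9)


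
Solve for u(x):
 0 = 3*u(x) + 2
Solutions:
 u(x) = -2/3


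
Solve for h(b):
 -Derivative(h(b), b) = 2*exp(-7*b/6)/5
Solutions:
 h(b) = C1 + 12*exp(-7*b/6)/35


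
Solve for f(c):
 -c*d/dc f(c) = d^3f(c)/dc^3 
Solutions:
 f(c) = C1 + Integral(C2*airyai(-c) + C3*airybi(-c), c)


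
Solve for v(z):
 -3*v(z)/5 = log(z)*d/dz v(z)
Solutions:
 v(z) = C1*exp(-3*li(z)/5)


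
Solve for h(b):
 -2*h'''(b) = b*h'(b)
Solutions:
 h(b) = C1 + Integral(C2*airyai(-2^(2/3)*b/2) + C3*airybi(-2^(2/3)*b/2), b)


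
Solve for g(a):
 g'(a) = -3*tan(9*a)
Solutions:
 g(a) = C1 + log(cos(9*a))/3


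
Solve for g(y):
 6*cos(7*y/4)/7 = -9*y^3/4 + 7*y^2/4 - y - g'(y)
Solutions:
 g(y) = C1 - 9*y^4/16 + 7*y^3/12 - y^2/2 - 24*sin(7*y/4)/49


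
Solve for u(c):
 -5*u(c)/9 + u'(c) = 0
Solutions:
 u(c) = C1*exp(5*c/9)


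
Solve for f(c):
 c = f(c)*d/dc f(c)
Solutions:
 f(c) = -sqrt(C1 + c^2)
 f(c) = sqrt(C1 + c^2)


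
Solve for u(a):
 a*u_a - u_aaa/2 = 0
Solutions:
 u(a) = C1 + Integral(C2*airyai(2^(1/3)*a) + C3*airybi(2^(1/3)*a), a)


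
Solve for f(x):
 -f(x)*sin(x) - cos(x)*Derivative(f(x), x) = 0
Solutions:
 f(x) = C1*cos(x)


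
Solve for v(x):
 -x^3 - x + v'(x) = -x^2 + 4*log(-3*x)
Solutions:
 v(x) = C1 + x^4/4 - x^3/3 + x^2/2 + 4*x*log(-x) + 4*x*(-1 + log(3))


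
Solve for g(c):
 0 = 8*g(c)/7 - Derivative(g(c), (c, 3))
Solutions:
 g(c) = C3*exp(2*7^(2/3)*c/7) + (C1*sin(sqrt(3)*7^(2/3)*c/7) + C2*cos(sqrt(3)*7^(2/3)*c/7))*exp(-7^(2/3)*c/7)


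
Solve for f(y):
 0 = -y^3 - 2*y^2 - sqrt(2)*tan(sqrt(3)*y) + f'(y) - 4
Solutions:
 f(y) = C1 + y^4/4 + 2*y^3/3 + 4*y - sqrt(6)*log(cos(sqrt(3)*y))/3


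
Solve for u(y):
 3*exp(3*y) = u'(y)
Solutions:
 u(y) = C1 + exp(3*y)


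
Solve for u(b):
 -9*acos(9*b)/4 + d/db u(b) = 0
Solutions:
 u(b) = C1 + 9*b*acos(9*b)/4 - sqrt(1 - 81*b^2)/4


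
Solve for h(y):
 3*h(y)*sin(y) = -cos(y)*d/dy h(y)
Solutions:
 h(y) = C1*cos(y)^3


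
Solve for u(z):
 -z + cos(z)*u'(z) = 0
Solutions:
 u(z) = C1 + Integral(z/cos(z), z)


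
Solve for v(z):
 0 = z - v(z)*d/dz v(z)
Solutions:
 v(z) = -sqrt(C1 + z^2)
 v(z) = sqrt(C1 + z^2)


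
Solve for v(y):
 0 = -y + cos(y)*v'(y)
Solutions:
 v(y) = C1 + Integral(y/cos(y), y)


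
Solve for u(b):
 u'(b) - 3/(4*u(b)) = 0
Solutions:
 u(b) = -sqrt(C1 + 6*b)/2
 u(b) = sqrt(C1 + 6*b)/2


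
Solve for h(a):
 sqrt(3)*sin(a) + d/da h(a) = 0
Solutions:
 h(a) = C1 + sqrt(3)*cos(a)


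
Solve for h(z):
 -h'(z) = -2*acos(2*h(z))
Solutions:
 Integral(1/acos(2*_y), (_y, h(z))) = C1 + 2*z


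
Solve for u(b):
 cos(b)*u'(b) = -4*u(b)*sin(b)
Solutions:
 u(b) = C1*cos(b)^4


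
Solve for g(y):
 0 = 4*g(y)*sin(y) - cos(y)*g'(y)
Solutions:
 g(y) = C1/cos(y)^4


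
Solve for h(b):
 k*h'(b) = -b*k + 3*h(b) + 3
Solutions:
 h(b) = C1*exp(3*b/k) + b*k/3 + k^2/9 - 1


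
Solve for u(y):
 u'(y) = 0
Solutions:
 u(y) = C1


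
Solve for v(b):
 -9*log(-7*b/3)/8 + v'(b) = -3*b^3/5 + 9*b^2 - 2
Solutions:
 v(b) = C1 - 3*b^4/20 + 3*b^3 + 9*b*log(-b)/8 + b*(-25 - 9*log(3) + 9*log(7))/8


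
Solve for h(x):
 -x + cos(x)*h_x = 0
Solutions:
 h(x) = C1 + Integral(x/cos(x), x)


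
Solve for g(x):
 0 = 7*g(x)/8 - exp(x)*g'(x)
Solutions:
 g(x) = C1*exp(-7*exp(-x)/8)


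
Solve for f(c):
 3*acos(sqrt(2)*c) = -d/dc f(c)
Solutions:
 f(c) = C1 - 3*c*acos(sqrt(2)*c) + 3*sqrt(2)*sqrt(1 - 2*c^2)/2


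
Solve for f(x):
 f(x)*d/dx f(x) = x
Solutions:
 f(x) = -sqrt(C1 + x^2)
 f(x) = sqrt(C1 + x^2)


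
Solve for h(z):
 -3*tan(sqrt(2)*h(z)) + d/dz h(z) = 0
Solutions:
 h(z) = sqrt(2)*(pi - asin(C1*exp(3*sqrt(2)*z)))/2
 h(z) = sqrt(2)*asin(C1*exp(3*sqrt(2)*z))/2


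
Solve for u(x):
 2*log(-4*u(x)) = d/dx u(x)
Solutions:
 -Integral(1/(log(-_y) + 2*log(2)), (_y, u(x)))/2 = C1 - x


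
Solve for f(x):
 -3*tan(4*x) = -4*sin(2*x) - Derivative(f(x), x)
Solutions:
 f(x) = C1 - 3*log(cos(4*x))/4 + 2*cos(2*x)


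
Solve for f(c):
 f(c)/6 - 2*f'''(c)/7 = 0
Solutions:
 f(c) = C3*exp(126^(1/3)*c/6) + (C1*sin(14^(1/3)*3^(1/6)*c/4) + C2*cos(14^(1/3)*3^(1/6)*c/4))*exp(-126^(1/3)*c/12)


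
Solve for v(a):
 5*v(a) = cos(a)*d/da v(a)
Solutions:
 v(a) = C1*sqrt(sin(a) + 1)*(sin(a)^2 + 2*sin(a) + 1)/(sqrt(sin(a) - 1)*(sin(a)^2 - 2*sin(a) + 1))


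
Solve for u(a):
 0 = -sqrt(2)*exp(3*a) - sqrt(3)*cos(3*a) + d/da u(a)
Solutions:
 u(a) = C1 + sqrt(2)*exp(3*a)/3 + sqrt(3)*sin(3*a)/3


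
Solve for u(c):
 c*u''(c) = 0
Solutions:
 u(c) = C1 + C2*c


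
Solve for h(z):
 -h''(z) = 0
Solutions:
 h(z) = C1 + C2*z


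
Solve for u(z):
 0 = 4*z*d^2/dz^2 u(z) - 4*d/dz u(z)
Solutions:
 u(z) = C1 + C2*z^2


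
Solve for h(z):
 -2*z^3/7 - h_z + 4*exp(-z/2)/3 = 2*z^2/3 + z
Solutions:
 h(z) = C1 - z^4/14 - 2*z^3/9 - z^2/2 - 8*exp(-z/2)/3


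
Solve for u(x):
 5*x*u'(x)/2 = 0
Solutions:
 u(x) = C1


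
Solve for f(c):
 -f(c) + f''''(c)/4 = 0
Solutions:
 f(c) = C1*exp(-sqrt(2)*c) + C2*exp(sqrt(2)*c) + C3*sin(sqrt(2)*c) + C4*cos(sqrt(2)*c)


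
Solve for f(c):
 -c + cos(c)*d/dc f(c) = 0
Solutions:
 f(c) = C1 + Integral(c/cos(c), c)


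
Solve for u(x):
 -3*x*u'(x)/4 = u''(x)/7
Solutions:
 u(x) = C1 + C2*erf(sqrt(42)*x/4)


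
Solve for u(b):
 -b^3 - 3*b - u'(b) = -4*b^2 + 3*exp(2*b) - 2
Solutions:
 u(b) = C1 - b^4/4 + 4*b^3/3 - 3*b^2/2 + 2*b - 3*exp(2*b)/2


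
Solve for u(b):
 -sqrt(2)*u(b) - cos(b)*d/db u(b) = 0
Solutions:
 u(b) = C1*(sin(b) - 1)^(sqrt(2)/2)/(sin(b) + 1)^(sqrt(2)/2)


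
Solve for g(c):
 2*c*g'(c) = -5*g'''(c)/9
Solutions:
 g(c) = C1 + Integral(C2*airyai(-18^(1/3)*5^(2/3)*c/5) + C3*airybi(-18^(1/3)*5^(2/3)*c/5), c)


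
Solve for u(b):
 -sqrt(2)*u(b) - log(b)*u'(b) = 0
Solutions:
 u(b) = C1*exp(-sqrt(2)*li(b))


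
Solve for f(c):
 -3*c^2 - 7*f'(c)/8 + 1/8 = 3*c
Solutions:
 f(c) = C1 - 8*c^3/7 - 12*c^2/7 + c/7


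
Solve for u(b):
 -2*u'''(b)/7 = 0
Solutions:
 u(b) = C1 + C2*b + C3*b^2


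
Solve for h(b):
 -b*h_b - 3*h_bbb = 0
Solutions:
 h(b) = C1 + Integral(C2*airyai(-3^(2/3)*b/3) + C3*airybi(-3^(2/3)*b/3), b)


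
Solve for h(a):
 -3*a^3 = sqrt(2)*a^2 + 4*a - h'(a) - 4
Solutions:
 h(a) = C1 + 3*a^4/4 + sqrt(2)*a^3/3 + 2*a^2 - 4*a


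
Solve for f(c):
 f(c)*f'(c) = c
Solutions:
 f(c) = -sqrt(C1 + c^2)
 f(c) = sqrt(C1 + c^2)


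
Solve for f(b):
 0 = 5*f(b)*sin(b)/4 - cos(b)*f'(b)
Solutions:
 f(b) = C1/cos(b)^(5/4)


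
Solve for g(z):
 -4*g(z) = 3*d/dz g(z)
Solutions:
 g(z) = C1*exp(-4*z/3)


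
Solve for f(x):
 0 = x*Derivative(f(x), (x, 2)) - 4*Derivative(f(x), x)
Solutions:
 f(x) = C1 + C2*x^5


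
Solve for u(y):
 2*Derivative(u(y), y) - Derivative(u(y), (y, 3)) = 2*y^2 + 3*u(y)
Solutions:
 u(y) = C1*exp(6^(1/3)*y*(4*3^(1/3)/(sqrt(633) + 27)^(1/3) + 2^(1/3)*(sqrt(633) + 27)^(1/3))/12)*sin(2^(1/3)*3^(1/6)*y*(-2^(1/3)*3^(2/3)*(sqrt(633) + 27)^(1/3)/12 + (sqrt(633) + 27)^(-1/3))) + C2*exp(6^(1/3)*y*(4*3^(1/3)/(sqrt(633) + 27)^(1/3) + 2^(1/3)*(sqrt(633) + 27)^(1/3))/12)*cos(2^(1/3)*3^(1/6)*y*(-2^(1/3)*3^(2/3)*(sqrt(633) + 27)^(1/3)/12 + (sqrt(633) + 27)^(-1/3))) + C3*exp(-6^(1/3)*y*(4*3^(1/3)/(sqrt(633) + 27)^(1/3) + 2^(1/3)*(sqrt(633) + 27)^(1/3))/6) - 2*y^2/3 - 8*y/9 - 16/27


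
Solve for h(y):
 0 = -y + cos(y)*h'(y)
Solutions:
 h(y) = C1 + Integral(y/cos(y), y)


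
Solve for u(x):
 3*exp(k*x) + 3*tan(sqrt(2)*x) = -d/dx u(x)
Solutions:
 u(x) = C1 - 3*Piecewise((exp(k*x)/k, Ne(k, 0)), (x, True)) + 3*sqrt(2)*log(cos(sqrt(2)*x))/2


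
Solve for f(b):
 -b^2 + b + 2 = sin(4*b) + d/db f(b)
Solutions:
 f(b) = C1 - b^3/3 + b^2/2 + 2*b + cos(4*b)/4


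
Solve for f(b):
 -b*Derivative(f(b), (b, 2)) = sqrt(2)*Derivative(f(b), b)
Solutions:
 f(b) = C1 + C2*b^(1 - sqrt(2))


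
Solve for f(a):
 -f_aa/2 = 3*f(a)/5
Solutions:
 f(a) = C1*sin(sqrt(30)*a/5) + C2*cos(sqrt(30)*a/5)


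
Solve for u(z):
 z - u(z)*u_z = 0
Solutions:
 u(z) = -sqrt(C1 + z^2)
 u(z) = sqrt(C1 + z^2)


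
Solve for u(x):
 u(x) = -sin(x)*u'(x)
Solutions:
 u(x) = C1*sqrt(cos(x) + 1)/sqrt(cos(x) - 1)


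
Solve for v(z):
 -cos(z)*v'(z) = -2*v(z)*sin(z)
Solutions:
 v(z) = C1/cos(z)^2


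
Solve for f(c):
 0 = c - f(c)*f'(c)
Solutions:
 f(c) = -sqrt(C1 + c^2)
 f(c) = sqrt(C1 + c^2)


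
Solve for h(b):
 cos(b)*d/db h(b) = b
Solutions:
 h(b) = C1 + Integral(b/cos(b), b)


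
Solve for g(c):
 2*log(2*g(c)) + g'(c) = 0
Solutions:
 Integral(1/(log(_y) + log(2)), (_y, g(c)))/2 = C1 - c


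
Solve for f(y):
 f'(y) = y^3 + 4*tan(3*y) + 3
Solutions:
 f(y) = C1 + y^4/4 + 3*y - 4*log(cos(3*y))/3


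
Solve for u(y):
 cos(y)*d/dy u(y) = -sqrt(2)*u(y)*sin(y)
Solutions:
 u(y) = C1*cos(y)^(sqrt(2))


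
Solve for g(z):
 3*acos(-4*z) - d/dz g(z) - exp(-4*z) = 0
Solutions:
 g(z) = C1 + 3*z*acos(-4*z) + 3*sqrt(1 - 16*z^2)/4 + exp(-4*z)/4


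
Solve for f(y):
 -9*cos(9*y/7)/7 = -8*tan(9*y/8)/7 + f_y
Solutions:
 f(y) = C1 - 64*log(cos(9*y/8))/63 - sin(9*y/7)


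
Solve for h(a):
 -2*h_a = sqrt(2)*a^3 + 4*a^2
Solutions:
 h(a) = C1 - sqrt(2)*a^4/8 - 2*a^3/3


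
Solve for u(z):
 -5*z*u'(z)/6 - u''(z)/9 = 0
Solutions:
 u(z) = C1 + C2*erf(sqrt(15)*z/2)


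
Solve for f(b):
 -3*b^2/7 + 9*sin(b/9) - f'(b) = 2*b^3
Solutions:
 f(b) = C1 - b^4/2 - b^3/7 - 81*cos(b/9)


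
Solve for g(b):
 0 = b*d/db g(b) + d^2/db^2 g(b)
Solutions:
 g(b) = C1 + C2*erf(sqrt(2)*b/2)


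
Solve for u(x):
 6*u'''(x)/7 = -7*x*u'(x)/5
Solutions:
 u(x) = C1 + Integral(C2*airyai(-210^(2/3)*x/30) + C3*airybi(-210^(2/3)*x/30), x)


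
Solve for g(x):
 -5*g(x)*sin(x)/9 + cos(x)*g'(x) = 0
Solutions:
 g(x) = C1/cos(x)^(5/9)


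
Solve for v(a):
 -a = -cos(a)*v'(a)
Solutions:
 v(a) = C1 + Integral(a/cos(a), a)


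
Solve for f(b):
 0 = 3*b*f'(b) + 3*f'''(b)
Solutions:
 f(b) = C1 + Integral(C2*airyai(-b) + C3*airybi(-b), b)


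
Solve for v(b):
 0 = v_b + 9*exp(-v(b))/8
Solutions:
 v(b) = log(C1 - 9*b/8)


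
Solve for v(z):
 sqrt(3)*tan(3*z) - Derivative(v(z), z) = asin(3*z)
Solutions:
 v(z) = C1 - z*asin(3*z) - sqrt(1 - 9*z^2)/3 - sqrt(3)*log(cos(3*z))/3


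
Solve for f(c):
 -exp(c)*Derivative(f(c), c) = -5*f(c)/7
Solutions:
 f(c) = C1*exp(-5*exp(-c)/7)


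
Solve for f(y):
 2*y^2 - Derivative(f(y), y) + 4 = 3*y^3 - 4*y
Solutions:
 f(y) = C1 - 3*y^4/4 + 2*y^3/3 + 2*y^2 + 4*y


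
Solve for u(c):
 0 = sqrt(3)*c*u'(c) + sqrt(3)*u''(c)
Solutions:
 u(c) = C1 + C2*erf(sqrt(2)*c/2)


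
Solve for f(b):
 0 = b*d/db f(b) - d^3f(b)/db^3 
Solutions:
 f(b) = C1 + Integral(C2*airyai(b) + C3*airybi(b), b)


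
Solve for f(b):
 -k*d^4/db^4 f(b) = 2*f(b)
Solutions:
 f(b) = C1*exp(-2^(1/4)*b*(-1/k)^(1/4)) + C2*exp(2^(1/4)*b*(-1/k)^(1/4)) + C3*exp(-2^(1/4)*I*b*(-1/k)^(1/4)) + C4*exp(2^(1/4)*I*b*(-1/k)^(1/4))


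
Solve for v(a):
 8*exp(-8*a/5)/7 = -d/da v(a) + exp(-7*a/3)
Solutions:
 v(a) = C1 - 3*exp(-7*a/3)/7 + 5*exp(-8*a/5)/7


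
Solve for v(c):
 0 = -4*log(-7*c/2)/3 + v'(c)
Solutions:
 v(c) = C1 + 4*c*log(-c)/3 + 4*c*(-1 - log(2) + log(7))/3


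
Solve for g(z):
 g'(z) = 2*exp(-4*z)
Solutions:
 g(z) = C1 - exp(-4*z)/2


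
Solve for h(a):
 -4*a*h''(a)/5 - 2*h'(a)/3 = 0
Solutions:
 h(a) = C1 + C2*a^(1/6)


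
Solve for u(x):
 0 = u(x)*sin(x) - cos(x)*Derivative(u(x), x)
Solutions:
 u(x) = C1/cos(x)


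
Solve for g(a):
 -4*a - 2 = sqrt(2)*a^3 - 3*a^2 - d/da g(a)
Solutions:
 g(a) = C1 + sqrt(2)*a^4/4 - a^3 + 2*a^2 + 2*a


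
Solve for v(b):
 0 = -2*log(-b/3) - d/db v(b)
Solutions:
 v(b) = C1 - 2*b*log(-b) + 2*b*(1 + log(3))


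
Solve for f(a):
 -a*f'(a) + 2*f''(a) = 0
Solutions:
 f(a) = C1 + C2*erfi(a/2)


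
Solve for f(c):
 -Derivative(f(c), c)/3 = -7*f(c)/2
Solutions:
 f(c) = C1*exp(21*c/2)


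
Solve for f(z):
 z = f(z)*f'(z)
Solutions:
 f(z) = -sqrt(C1 + z^2)
 f(z) = sqrt(C1 + z^2)


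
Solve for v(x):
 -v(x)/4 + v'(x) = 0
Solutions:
 v(x) = C1*exp(x/4)


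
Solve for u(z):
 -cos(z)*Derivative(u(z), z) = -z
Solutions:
 u(z) = C1 + Integral(z/cos(z), z)


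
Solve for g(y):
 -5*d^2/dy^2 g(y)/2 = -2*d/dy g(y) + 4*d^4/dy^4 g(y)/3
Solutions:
 g(y) = C1 + C2*exp(2^(1/3)*y*(-(24 + sqrt(826))^(1/3) + 5*2^(1/3)/(24 + sqrt(826))^(1/3))/8)*sin(2^(1/3)*sqrt(3)*y*(5*2^(1/3)/(24 + sqrt(826))^(1/3) + (24 + sqrt(826))^(1/3))/8) + C3*exp(2^(1/3)*y*(-(24 + sqrt(826))^(1/3) + 5*2^(1/3)/(24 + sqrt(826))^(1/3))/8)*cos(2^(1/3)*sqrt(3)*y*(5*2^(1/3)/(24 + sqrt(826))^(1/3) + (24 + sqrt(826))^(1/3))/8) + C4*exp(-2^(1/3)*y*(-(24 + sqrt(826))^(1/3) + 5*2^(1/3)/(24 + sqrt(826))^(1/3))/4)


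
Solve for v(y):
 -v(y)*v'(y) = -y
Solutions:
 v(y) = -sqrt(C1 + y^2)
 v(y) = sqrt(C1 + y^2)


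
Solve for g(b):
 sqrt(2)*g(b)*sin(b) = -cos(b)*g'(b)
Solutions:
 g(b) = C1*cos(b)^(sqrt(2))


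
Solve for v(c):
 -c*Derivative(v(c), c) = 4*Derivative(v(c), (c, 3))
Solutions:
 v(c) = C1 + Integral(C2*airyai(-2^(1/3)*c/2) + C3*airybi(-2^(1/3)*c/2), c)


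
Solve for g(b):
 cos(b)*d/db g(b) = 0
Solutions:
 g(b) = C1


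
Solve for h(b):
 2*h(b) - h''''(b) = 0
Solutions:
 h(b) = C1*exp(-2^(1/4)*b) + C2*exp(2^(1/4)*b) + C3*sin(2^(1/4)*b) + C4*cos(2^(1/4)*b)


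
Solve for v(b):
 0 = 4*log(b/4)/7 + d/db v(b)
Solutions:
 v(b) = C1 - 4*b*log(b)/7 + 4*b/7 + 8*b*log(2)/7


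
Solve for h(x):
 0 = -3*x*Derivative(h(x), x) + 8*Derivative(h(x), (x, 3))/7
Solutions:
 h(x) = C1 + Integral(C2*airyai(21^(1/3)*x/2) + C3*airybi(21^(1/3)*x/2), x)


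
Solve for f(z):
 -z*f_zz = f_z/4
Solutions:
 f(z) = C1 + C2*z^(3/4)


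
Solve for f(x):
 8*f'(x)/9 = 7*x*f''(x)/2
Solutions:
 f(x) = C1 + C2*x^(79/63)


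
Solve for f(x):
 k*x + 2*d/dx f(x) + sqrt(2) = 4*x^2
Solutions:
 f(x) = C1 - k*x^2/4 + 2*x^3/3 - sqrt(2)*x/2


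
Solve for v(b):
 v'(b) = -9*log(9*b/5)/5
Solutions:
 v(b) = C1 - 9*b*log(b)/5 - 18*b*log(3)/5 + 9*b/5 + 9*b*log(5)/5


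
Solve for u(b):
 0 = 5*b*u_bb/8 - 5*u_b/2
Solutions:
 u(b) = C1 + C2*b^5


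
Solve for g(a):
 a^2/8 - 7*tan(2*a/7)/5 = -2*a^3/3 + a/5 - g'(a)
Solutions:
 g(a) = C1 - a^4/6 - a^3/24 + a^2/10 - 49*log(cos(2*a/7))/10


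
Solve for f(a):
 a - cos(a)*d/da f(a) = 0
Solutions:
 f(a) = C1 + Integral(a/cos(a), a)


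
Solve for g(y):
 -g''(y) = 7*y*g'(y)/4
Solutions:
 g(y) = C1 + C2*erf(sqrt(14)*y/4)


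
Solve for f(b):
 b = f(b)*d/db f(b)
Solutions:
 f(b) = -sqrt(C1 + b^2)
 f(b) = sqrt(C1 + b^2)


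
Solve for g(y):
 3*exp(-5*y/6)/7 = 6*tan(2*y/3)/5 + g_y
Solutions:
 g(y) = C1 - 9*log(tan(2*y/3)^2 + 1)/10 - 18*exp(-5*y/6)/35


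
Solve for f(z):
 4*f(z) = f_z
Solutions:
 f(z) = C1*exp(4*z)


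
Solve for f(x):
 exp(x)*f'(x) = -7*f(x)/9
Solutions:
 f(x) = C1*exp(7*exp(-x)/9)


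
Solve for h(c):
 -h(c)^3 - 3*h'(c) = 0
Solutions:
 h(c) = -sqrt(6)*sqrt(-1/(C1 - c))/2
 h(c) = sqrt(6)*sqrt(-1/(C1 - c))/2


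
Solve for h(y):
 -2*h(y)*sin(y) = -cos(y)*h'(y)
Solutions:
 h(y) = C1/cos(y)^2


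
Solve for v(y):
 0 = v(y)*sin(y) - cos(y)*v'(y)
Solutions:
 v(y) = C1/cos(y)


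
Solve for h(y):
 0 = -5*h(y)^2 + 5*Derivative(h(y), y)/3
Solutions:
 h(y) = -1/(C1 + 3*y)


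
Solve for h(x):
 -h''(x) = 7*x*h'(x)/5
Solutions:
 h(x) = C1 + C2*erf(sqrt(70)*x/10)


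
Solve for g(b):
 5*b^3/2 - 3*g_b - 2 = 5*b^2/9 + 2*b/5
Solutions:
 g(b) = C1 + 5*b^4/24 - 5*b^3/81 - b^2/15 - 2*b/3


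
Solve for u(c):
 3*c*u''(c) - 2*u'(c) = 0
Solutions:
 u(c) = C1 + C2*c^(5/3)


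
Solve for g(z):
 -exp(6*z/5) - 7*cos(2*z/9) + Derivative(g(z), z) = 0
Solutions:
 g(z) = C1 + 5*exp(6*z/5)/6 + 63*sin(2*z/9)/2


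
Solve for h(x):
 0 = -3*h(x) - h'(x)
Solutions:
 h(x) = C1*exp(-3*x)


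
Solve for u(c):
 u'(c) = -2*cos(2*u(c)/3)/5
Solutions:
 2*c/5 - 3*log(sin(2*u(c)/3) - 1)/4 + 3*log(sin(2*u(c)/3) + 1)/4 = C1


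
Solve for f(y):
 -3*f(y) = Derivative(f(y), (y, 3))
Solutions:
 f(y) = C3*exp(-3^(1/3)*y) + (C1*sin(3^(5/6)*y/2) + C2*cos(3^(5/6)*y/2))*exp(3^(1/3)*y/2)


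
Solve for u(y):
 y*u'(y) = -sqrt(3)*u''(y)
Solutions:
 u(y) = C1 + C2*erf(sqrt(2)*3^(3/4)*y/6)


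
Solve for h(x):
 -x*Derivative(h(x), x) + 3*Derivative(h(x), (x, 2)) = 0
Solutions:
 h(x) = C1 + C2*erfi(sqrt(6)*x/6)


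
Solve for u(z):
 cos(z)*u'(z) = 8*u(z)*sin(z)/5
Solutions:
 u(z) = C1/cos(z)^(8/5)


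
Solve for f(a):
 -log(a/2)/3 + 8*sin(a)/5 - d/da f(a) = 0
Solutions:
 f(a) = C1 - a*log(a)/3 + a*log(2)/3 + a/3 - 8*cos(a)/5


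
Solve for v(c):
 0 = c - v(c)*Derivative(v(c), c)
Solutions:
 v(c) = -sqrt(C1 + c^2)
 v(c) = sqrt(C1 + c^2)


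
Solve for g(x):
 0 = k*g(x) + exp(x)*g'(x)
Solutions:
 g(x) = C1*exp(k*exp(-x))


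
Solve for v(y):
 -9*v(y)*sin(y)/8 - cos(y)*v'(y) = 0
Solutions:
 v(y) = C1*cos(y)^(9/8)


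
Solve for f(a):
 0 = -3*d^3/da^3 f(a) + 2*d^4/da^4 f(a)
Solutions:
 f(a) = C1 + C2*a + C3*a^2 + C4*exp(3*a/2)


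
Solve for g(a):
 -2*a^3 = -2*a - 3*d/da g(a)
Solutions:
 g(a) = C1 + a^4/6 - a^2/3


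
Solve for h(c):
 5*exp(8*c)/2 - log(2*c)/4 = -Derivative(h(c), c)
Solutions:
 h(c) = C1 + c*log(c)/4 + c*(-1 + log(2))/4 - 5*exp(8*c)/16


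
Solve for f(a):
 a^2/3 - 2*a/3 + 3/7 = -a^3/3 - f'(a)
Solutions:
 f(a) = C1 - a^4/12 - a^3/9 + a^2/3 - 3*a/7


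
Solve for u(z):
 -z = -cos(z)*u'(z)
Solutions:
 u(z) = C1 + Integral(z/cos(z), z)


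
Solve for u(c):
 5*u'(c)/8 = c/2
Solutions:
 u(c) = C1 + 2*c^2/5


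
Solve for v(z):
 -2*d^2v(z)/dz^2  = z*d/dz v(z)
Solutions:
 v(z) = C1 + C2*erf(z/2)


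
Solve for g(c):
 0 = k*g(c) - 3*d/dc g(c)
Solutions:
 g(c) = C1*exp(c*k/3)


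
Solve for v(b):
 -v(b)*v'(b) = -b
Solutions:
 v(b) = -sqrt(C1 + b^2)
 v(b) = sqrt(C1 + b^2)


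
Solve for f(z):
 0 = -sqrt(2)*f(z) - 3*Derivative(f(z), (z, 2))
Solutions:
 f(z) = C1*sin(2^(1/4)*sqrt(3)*z/3) + C2*cos(2^(1/4)*sqrt(3)*z/3)


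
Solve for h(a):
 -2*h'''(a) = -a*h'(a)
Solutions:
 h(a) = C1 + Integral(C2*airyai(2^(2/3)*a/2) + C3*airybi(2^(2/3)*a/2), a)


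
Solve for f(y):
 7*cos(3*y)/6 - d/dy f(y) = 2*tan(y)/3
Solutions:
 f(y) = C1 + 2*log(cos(y))/3 + 7*sin(3*y)/18


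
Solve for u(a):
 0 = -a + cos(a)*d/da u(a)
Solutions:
 u(a) = C1 + Integral(a/cos(a), a)


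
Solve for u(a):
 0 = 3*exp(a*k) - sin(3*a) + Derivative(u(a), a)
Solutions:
 u(a) = C1 - cos(3*a)/3 - 3*exp(a*k)/k


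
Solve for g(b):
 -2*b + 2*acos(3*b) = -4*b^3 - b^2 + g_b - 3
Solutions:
 g(b) = C1 + b^4 + b^3/3 - b^2 + 2*b*acos(3*b) + 3*b - 2*sqrt(1 - 9*b^2)/3


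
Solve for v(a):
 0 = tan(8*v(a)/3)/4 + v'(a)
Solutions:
 v(a) = -3*asin(C1*exp(-2*a/3))/8 + 3*pi/8
 v(a) = 3*asin(C1*exp(-2*a/3))/8


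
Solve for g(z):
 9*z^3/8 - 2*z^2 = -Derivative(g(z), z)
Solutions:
 g(z) = C1 - 9*z^4/32 + 2*z^3/3


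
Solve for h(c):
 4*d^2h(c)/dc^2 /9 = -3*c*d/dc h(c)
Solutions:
 h(c) = C1 + C2*erf(3*sqrt(6)*c/4)


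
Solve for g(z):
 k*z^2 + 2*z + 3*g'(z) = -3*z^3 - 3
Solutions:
 g(z) = C1 - k*z^3/9 - z^4/4 - z^2/3 - z


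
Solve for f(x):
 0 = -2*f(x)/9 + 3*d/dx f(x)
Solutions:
 f(x) = C1*exp(2*x/27)


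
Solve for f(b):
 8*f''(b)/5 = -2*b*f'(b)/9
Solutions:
 f(b) = C1 + C2*erf(sqrt(10)*b/12)


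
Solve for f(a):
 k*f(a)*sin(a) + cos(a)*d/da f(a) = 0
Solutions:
 f(a) = C1*exp(k*log(cos(a)))


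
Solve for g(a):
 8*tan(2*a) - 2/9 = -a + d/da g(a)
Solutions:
 g(a) = C1 + a^2/2 - 2*a/9 - 4*log(cos(2*a))


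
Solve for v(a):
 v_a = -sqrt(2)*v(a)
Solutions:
 v(a) = C1*exp(-sqrt(2)*a)


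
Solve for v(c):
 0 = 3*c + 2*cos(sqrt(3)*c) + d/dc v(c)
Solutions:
 v(c) = C1 - 3*c^2/2 - 2*sqrt(3)*sin(sqrt(3)*c)/3


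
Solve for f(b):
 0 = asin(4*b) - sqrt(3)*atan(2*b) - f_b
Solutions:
 f(b) = C1 + b*asin(4*b) + sqrt(1 - 16*b^2)/4 - sqrt(3)*(b*atan(2*b) - log(4*b^2 + 1)/4)


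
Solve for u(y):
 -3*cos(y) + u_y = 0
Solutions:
 u(y) = C1 + 3*sin(y)


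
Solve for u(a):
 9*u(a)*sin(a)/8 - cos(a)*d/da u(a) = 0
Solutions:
 u(a) = C1/cos(a)^(9/8)


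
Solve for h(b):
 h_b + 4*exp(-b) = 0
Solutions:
 h(b) = C1 + 4*exp(-b)


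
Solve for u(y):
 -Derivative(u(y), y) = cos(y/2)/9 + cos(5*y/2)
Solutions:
 u(y) = C1 - 2*sin(y/2)/9 - 2*sin(5*y/2)/5


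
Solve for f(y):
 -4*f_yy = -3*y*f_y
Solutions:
 f(y) = C1 + C2*erfi(sqrt(6)*y/4)


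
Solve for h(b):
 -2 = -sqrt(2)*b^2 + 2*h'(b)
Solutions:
 h(b) = C1 + sqrt(2)*b^3/6 - b


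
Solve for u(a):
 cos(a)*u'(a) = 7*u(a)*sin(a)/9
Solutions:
 u(a) = C1/cos(a)^(7/9)


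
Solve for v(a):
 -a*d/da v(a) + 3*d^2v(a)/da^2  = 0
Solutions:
 v(a) = C1 + C2*erfi(sqrt(6)*a/6)


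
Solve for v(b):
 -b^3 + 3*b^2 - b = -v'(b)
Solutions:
 v(b) = C1 + b^4/4 - b^3 + b^2/2


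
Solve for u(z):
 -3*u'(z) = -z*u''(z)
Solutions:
 u(z) = C1 + C2*z^4


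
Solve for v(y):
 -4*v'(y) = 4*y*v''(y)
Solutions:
 v(y) = C1 + C2*log(y)


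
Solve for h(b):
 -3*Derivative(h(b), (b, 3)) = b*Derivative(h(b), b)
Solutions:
 h(b) = C1 + Integral(C2*airyai(-3^(2/3)*b/3) + C3*airybi(-3^(2/3)*b/3), b)


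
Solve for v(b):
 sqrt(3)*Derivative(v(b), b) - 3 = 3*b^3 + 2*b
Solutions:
 v(b) = C1 + sqrt(3)*b^4/4 + sqrt(3)*b^2/3 + sqrt(3)*b


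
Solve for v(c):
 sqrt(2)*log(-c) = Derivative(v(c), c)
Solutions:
 v(c) = C1 + sqrt(2)*c*log(-c) - sqrt(2)*c


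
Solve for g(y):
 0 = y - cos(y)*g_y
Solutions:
 g(y) = C1 + Integral(y/cos(y), y)


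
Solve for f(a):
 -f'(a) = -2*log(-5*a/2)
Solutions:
 f(a) = C1 + 2*a*log(-a) + 2*a*(-1 - log(2) + log(5))


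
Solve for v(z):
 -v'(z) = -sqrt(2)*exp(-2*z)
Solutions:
 v(z) = C1 - sqrt(2)*exp(-2*z)/2


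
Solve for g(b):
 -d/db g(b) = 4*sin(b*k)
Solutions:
 g(b) = C1 + 4*cos(b*k)/k


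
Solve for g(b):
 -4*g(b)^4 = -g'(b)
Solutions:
 g(b) = (-1/(C1 + 12*b))^(1/3)
 g(b) = (-1/(C1 + 4*b))^(1/3)*(-3^(2/3) - 3*3^(1/6)*I)/6
 g(b) = (-1/(C1 + 4*b))^(1/3)*(-3^(2/3) + 3*3^(1/6)*I)/6


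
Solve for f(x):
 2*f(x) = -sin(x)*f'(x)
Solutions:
 f(x) = C1*(cos(x) + 1)/(cos(x) - 1)


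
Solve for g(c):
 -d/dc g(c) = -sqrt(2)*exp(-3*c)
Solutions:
 g(c) = C1 - sqrt(2)*exp(-3*c)/3


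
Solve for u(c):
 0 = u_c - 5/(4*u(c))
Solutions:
 u(c) = -sqrt(C1 + 10*c)/2
 u(c) = sqrt(C1 + 10*c)/2


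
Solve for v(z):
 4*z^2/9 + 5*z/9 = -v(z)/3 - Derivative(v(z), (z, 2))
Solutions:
 v(z) = C1*sin(sqrt(3)*z/3) + C2*cos(sqrt(3)*z/3) - 4*z^2/3 - 5*z/3 + 8


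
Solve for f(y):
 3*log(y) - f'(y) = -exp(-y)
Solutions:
 f(y) = C1 + 3*y*log(y) - 3*y - exp(-y)


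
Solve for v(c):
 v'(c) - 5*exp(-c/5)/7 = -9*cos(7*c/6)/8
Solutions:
 v(c) = C1 - 27*sin(7*c/6)/28 - 25*exp(-c/5)/7


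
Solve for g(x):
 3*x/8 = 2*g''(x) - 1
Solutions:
 g(x) = C1 + C2*x + x^3/32 + x^2/4


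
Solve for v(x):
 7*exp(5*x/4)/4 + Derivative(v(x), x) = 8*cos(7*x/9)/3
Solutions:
 v(x) = C1 - 7*exp(5*x/4)/5 + 24*sin(7*x/9)/7


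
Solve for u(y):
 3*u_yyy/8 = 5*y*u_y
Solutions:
 u(y) = C1 + Integral(C2*airyai(2*3^(2/3)*5^(1/3)*y/3) + C3*airybi(2*3^(2/3)*5^(1/3)*y/3), y)


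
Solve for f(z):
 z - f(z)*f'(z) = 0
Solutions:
 f(z) = -sqrt(C1 + z^2)
 f(z) = sqrt(C1 + z^2)


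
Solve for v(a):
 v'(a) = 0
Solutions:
 v(a) = C1


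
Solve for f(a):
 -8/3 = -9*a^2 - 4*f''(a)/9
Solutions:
 f(a) = C1 + C2*a - 27*a^4/16 + 3*a^2


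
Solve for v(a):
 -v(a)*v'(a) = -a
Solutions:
 v(a) = -sqrt(C1 + a^2)
 v(a) = sqrt(C1 + a^2)


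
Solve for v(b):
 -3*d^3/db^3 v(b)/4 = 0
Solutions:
 v(b) = C1 + C2*b + C3*b^2


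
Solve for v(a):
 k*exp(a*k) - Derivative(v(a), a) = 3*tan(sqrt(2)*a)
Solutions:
 v(a) = C1 + k*Piecewise((exp(a*k)/k, Ne(k, 0)), (a, True)) + 3*sqrt(2)*log(cos(sqrt(2)*a))/2


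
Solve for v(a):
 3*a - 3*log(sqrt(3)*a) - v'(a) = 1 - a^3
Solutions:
 v(a) = C1 + a^4/4 + 3*a^2/2 - 3*a*log(a) - 3*a*log(3)/2 + 2*a


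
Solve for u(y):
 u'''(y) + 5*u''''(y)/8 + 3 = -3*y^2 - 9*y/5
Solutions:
 u(y) = C1 + C2*y + C3*y^2 + C4*exp(-8*y/5) - y^5/20 + 13*y^4/160 - 45*y^3/64


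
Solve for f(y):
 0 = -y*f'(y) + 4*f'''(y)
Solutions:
 f(y) = C1 + Integral(C2*airyai(2^(1/3)*y/2) + C3*airybi(2^(1/3)*y/2), y)


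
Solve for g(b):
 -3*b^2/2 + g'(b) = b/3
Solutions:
 g(b) = C1 + b^3/2 + b^2/6


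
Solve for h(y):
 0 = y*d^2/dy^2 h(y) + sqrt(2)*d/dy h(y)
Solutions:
 h(y) = C1 + C2*y^(1 - sqrt(2))


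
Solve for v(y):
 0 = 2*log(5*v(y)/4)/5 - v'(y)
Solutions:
 5*Integral(1/(-log(_y) - log(5) + 2*log(2)), (_y, v(y)))/2 = C1 - y


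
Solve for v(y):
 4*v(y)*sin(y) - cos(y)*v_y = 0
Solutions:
 v(y) = C1/cos(y)^4


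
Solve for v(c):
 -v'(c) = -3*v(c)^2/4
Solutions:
 v(c) = -4/(C1 + 3*c)


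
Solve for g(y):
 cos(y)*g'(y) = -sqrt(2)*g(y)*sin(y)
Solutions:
 g(y) = C1*cos(y)^(sqrt(2))


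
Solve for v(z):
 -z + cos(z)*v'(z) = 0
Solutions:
 v(z) = C1 + Integral(z/cos(z), z)


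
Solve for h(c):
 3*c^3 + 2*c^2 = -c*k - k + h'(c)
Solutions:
 h(c) = C1 + 3*c^4/4 + 2*c^3/3 + c^2*k/2 + c*k


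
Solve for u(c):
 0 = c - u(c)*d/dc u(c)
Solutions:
 u(c) = -sqrt(C1 + c^2)
 u(c) = sqrt(C1 + c^2)


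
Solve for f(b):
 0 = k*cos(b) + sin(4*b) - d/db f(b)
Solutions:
 f(b) = C1 + k*sin(b) - cos(4*b)/4


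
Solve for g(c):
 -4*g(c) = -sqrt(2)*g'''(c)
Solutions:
 g(c) = C3*exp(sqrt(2)*c) + (C1*sin(sqrt(6)*c/2) + C2*cos(sqrt(6)*c/2))*exp(-sqrt(2)*c/2)


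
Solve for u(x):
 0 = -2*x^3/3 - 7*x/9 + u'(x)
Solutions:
 u(x) = C1 + x^4/6 + 7*x^2/18


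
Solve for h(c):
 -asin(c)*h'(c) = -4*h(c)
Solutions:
 h(c) = C1*exp(4*Integral(1/asin(c), c))


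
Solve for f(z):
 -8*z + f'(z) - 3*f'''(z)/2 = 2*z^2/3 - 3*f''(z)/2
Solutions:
 f(z) = C1 + C2*exp(z*(3 - sqrt(33))/6) + C3*exp(z*(3 + sqrt(33))/6) + 2*z^3/9 + 3*z^2 - 7*z


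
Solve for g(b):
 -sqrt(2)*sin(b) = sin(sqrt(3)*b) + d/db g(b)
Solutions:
 g(b) = C1 + sqrt(2)*cos(b) + sqrt(3)*cos(sqrt(3)*b)/3


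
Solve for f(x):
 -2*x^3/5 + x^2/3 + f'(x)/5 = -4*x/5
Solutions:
 f(x) = C1 + x^4/2 - 5*x^3/9 - 2*x^2


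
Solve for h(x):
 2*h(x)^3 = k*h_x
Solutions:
 h(x) = -sqrt(2)*sqrt(-k/(C1*k + 2*x))/2
 h(x) = sqrt(2)*sqrt(-k/(C1*k + 2*x))/2


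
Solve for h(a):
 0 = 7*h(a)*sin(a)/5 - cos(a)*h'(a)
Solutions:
 h(a) = C1/cos(a)^(7/5)
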